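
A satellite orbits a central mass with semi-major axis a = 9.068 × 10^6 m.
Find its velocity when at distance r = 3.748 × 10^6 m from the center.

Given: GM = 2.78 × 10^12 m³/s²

Vis-viva: v = √(GM · (2/r − 1/a)).
2/r − 1/a = 2/3.748e+06 − 1/9.068e+06 = 4.2334e-07 m⁻¹.
v = √(2.78e+12 · 4.2334e-07) m/s ≈ 1085 m/s = 1.085 km/s.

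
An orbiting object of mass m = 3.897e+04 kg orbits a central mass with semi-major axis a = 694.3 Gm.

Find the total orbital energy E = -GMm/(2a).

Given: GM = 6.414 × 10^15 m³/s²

Convert to SI: a = 694.3 Gm = 6.943e+11 m.
E = −GMm / (2a).
E = −6.414e+15 · 3.897e+04 / (2 · 6.943e+11) J ≈ -1.8e+08 J = -180 MJ.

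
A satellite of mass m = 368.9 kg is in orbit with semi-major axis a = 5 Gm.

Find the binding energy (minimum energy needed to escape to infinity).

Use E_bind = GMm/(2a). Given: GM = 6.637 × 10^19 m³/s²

Convert to SI: a = 5 Gm = 5e+09 m.
Total orbital energy is E = −GMm/(2a); binding energy is E_bind = −E = GMm/(2a).
E_bind = 6.637e+19 · 368.9 / (2 · 5e+09) J ≈ 2.448e+12 J = 2.448 TJ.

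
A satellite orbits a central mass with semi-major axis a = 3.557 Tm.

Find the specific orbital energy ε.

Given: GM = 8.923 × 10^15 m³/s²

Convert to SI: a = 3.557 Tm = 3.557e+12 m.
ε = −GM / (2a).
ε = −8.923e+15 / (2 · 3.557e+12) J/kg ≈ -1254 J/kg = -1.254 kJ/kg.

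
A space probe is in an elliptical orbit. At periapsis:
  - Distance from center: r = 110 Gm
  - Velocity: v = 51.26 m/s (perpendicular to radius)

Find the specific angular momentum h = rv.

Convert to SI: r = 110 Gm = 1.1e+11 m.
With v perpendicular to r, h = r · v.
h = 1.1e+11 · 51.26 m²/s ≈ 5.639e+12 m²/s.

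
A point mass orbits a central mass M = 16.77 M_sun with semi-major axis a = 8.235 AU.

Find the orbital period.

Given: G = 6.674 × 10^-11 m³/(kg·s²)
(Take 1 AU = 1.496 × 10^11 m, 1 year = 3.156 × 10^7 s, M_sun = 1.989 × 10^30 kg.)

Convert to SI: a = 8.235 AU = 1.23196e+12 m; M = 16.77 M_sun = 3.33555e+31 kg.
GM = G · M = 6.674e-11 · 3.33555e+31 = 2.22615e+21 m³/s².
Kepler's third law: T = 2π √(a³ / GM).
Substituting a = 1.23196e+12 m and GM = 2.22615e+21 m³/s²:
T = 2π √((1.23196e+12)³ / 2.22615e+21) s
T ≈ 1.821e+08 s = 5.77 years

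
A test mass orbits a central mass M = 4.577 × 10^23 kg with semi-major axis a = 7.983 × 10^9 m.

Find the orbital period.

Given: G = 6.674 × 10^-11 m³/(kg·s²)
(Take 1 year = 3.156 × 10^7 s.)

GM = G · M = 6.674e-11 · 4.577e+23 = 3.05469e+13 m³/s².
Kepler's third law: T = 2π √(a³ / GM).
Substituting a = 7.983e+09 m and GM = 3.05469e+13 m³/s²:
T = 2π √((7.983e+09)³ / 3.05469e+13) s
T ≈ 8.109e+08 s = 25.69 years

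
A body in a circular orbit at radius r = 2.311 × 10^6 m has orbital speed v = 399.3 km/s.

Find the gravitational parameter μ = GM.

Convert to SI: v = 399.3 km/s = 399300 m/s.
For a circular orbit v² = GM/r, so GM = v² · r.
GM = (399300)² · 2.311e+06 m³/s² ≈ 3.685e+17 m³/s² = 3.685 × 10^17 m³/s².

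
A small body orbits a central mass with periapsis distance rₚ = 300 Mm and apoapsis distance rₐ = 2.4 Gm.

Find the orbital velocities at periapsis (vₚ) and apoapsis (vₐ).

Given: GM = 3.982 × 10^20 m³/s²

Convert to SI: rₚ = 300 Mm = 3e+08 m; rₐ = 2.4 Gm = 2.4e+09 m.
Use the vis-viva equation v² = GM(2/r − 1/a) with a = (rₚ + rₐ)/2 = (3e+08 + 2.4e+09)/2 = 1.35e+09 m.
vₚ = √(GM · (2/rₚ − 1/a)) = √(3.982e+20 · (2/3e+08 − 1/1.35e+09)) m/s ≈ 1.536e+06 m/s = 1536 km/s.
vₐ = √(GM · (2/rₐ − 1/a)) = √(3.982e+20 · (2/2.4e+09 − 1/1.35e+09)) m/s ≈ 1.92e+05 m/s = 192 km/s.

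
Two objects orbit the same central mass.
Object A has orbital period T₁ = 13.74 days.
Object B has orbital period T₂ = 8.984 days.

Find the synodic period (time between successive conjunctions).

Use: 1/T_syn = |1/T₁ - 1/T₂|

Convert to SI: T₁ = 13.74 days = 1.18714e+06 s; T₂ = 8.984 days = 776218 s.
T_syn = |T₁ · T₂ / (T₁ − T₂)|.
T_syn = |1.18714e+06 · 776218 / (1.18714e+06 − 776218)| s ≈ 2.242e+06 s = 25.95 days.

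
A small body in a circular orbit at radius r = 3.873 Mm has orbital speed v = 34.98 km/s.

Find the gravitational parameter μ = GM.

Convert to SI: r = 3.873 Mm = 3.873e+06 m; v = 34.98 km/s = 34980 m/s.
For a circular orbit v² = GM/r, so GM = v² · r.
GM = (34980)² · 3.873e+06 m³/s² ≈ 4.739e+15 m³/s² = 4.739 × 10^15 m³/s².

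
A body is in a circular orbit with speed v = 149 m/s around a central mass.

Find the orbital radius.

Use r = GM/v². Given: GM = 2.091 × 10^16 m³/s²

For a circular orbit, v² = GM / r, so r = GM / v².
r = 2.091e+16 / (149)² m ≈ 9.418e+11 m = 941.8 Gm.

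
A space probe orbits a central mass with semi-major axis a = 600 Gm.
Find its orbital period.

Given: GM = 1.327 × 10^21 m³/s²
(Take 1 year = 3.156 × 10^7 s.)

Convert to SI: a = 600 Gm = 6e+11 m.
Kepler's third law: T = 2π √(a³ / GM).
Substituting a = 6e+11 m and GM = 1.327e+21 m³/s²:
T = 2π √((6e+11)³ / 1.327e+21) s
T ≈ 8.016e+07 s = 2.54 years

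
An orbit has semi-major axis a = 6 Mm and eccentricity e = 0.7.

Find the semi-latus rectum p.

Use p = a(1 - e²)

Convert to SI: a = 6 Mm = 6e+06 m.
p = a (1 − e²).
p = 6e+06 · (1 − (0.7)²) = 6e+06 · 0.51 ≈ 3.06e+06 m = 3.06 Mm.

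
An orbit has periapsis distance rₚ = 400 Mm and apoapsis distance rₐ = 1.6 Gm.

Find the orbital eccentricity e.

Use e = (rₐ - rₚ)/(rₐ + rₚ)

Convert to SI: rₚ = 400 Mm = 4e+08 m; rₐ = 1.6 Gm = 1.6e+09 m.
e = (rₐ − rₚ) / (rₐ + rₚ).
e = (1.6e+09 − 4e+08) / (1.6e+09 + 4e+08) = 1.2e+09 / 2e+09 ≈ 0.6.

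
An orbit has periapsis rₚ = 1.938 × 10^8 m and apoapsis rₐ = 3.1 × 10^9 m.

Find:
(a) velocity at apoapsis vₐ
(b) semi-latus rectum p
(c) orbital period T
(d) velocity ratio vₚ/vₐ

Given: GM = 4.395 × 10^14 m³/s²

(a) With a = (rₚ + rₐ)/2 = 1.6469e+09 m, vₐ = √(GM (2/rₐ − 1/a)) = √(4.395e+14 · (2/3.1e+09 − 1/1.6469e+09)) m/s ≈ 129.2 m/s
(b) From a = (rₚ + rₐ)/2 = 1.6469e+09 m and e = (rₐ − rₚ)/(rₐ + rₚ) = 0.882324, p = a(1 − e²) = 1.6469e+09 · (1 − (0.882324)²) ≈ 3.648e+08 m
(c) With a = (rₚ + rₐ)/2 = 1.6469e+09 m, T = 2π √(a³/GM) = 2π √((1.6469e+09)³/4.395e+14) s ≈ 2.003e+07 s
(d) Conservation of angular momentum (rₚvₚ = rₐvₐ) gives vₚ/vₐ = rₐ/rₚ = 3.1e+09/1.938e+08 ≈ 16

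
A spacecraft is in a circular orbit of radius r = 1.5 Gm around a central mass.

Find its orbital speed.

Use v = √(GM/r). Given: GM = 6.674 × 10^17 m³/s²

Convert to SI: r = 1.5 Gm = 1.5e+09 m.
For a circular orbit, gravity supplies the centripetal force, so v = √(GM / r).
v = √(6.674e+17 / 1.5e+09) m/s ≈ 2.109e+04 m/s = 21.09 km/s.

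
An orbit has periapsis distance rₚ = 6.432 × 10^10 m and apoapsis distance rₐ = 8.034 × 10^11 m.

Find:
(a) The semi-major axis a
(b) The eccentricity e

(a) a = (rₚ + rₐ) / 2 = (6.432e+10 + 8.034e+11) / 2 ≈ 4.339e+11 m = 4.339 × 10^11 m.
(b) e = (rₐ − rₚ) / (rₐ + rₚ) = (8.034e+11 − 6.432e+10) / (8.034e+11 + 6.432e+10) ≈ 0.8517.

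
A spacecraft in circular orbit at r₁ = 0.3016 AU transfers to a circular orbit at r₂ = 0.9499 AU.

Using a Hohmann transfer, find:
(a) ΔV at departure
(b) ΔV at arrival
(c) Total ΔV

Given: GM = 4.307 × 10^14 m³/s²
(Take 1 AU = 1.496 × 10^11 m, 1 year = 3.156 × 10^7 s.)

Convert to SI: r₁ = 0.3016 AU = 4.51194e+10 m; r₂ = 0.9499 AU = 1.42105e+11 m.
Transfer semi-major axis: a_t = (r₁ + r₂)/2 = (4.51194e+10 + 1.42105e+11)/2 = 9.36122e+10 m.
Circular speeds: v₁ = √(GM/r₁) = 97.7026 m/s, v₂ = √(GM/r₂) = 55.0532 m/s.
Transfer speeds (vis-viva v² = GM(2/r − 1/a_t)): v₁ᵗ = 120.377 m/s, v₂ᵗ = 38.2206 m/s.
(a) ΔV₁ = |v₁ᵗ − v₁| ≈ 22.67 m/s = 0.004784 AU/year.
(b) ΔV₂ = |v₂ − v₂ᵗ| ≈ 16.83 m/s = 0.003551 AU/year.
(c) ΔV_total = ΔV₁ + ΔV₂ ≈ 39.51 m/s = 0.008335 AU/year.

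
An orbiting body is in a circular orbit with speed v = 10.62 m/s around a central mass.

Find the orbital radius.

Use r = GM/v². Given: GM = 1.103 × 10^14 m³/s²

For a circular orbit, v² = GM / r, so r = GM / v².
r = 1.103e+14 / (10.62)² m ≈ 9.78e+11 m = 9.78 × 10^11 m.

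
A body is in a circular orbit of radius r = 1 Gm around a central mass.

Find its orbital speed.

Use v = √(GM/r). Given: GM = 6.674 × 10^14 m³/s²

Convert to SI: r = 1 Gm = 1e+09 m.
For a circular orbit, gravity supplies the centripetal force, so v = √(GM / r).
v = √(6.674e+14 / 1e+09) m/s ≈ 816.9 m/s = 816.9 m/s.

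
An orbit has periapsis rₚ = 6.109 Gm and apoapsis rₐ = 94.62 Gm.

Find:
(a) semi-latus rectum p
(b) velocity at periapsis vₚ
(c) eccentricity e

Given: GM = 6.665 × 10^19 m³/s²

Convert to SI: rₚ = 6.109 Gm = 6.109e+09 m; rₐ = 94.62 Gm = 9.462e+10 m.
(a) From a = (rₚ + rₐ)/2 = 5.03645e+10 m and e = (rₐ − rₚ)/(rₐ + rₚ) = 0.878704, p = a(1 − e²) = 5.03645e+10 · (1 − (0.878704)²) ≈ 1.148e+10 m
(b) With a = (rₚ + rₐ)/2 = 5.03645e+10 m, vₚ = √(GM (2/rₚ − 1/a)) = √(6.665e+19 · (2/6.109e+09 − 1/5.03645e+10)) m/s ≈ 1.432e+05 m/s
(c) e = (rₐ − rₚ)/(rₐ + rₚ) = (9.462e+10 − 6.109e+09)/(9.462e+10 + 6.109e+09) ≈ 0.8787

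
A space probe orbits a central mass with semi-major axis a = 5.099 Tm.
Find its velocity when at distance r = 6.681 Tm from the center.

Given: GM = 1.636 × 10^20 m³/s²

Convert to SI: a = 5.099 Tm = 5.099e+12 m; r = 6.681 Tm = 6.681e+12 m.
Vis-viva: v = √(GM · (2/r − 1/a)).
2/r − 1/a = 2/6.681e+12 − 1/5.099e+12 = 1.03239e-13 m⁻¹.
v = √(1.636e+20 · 1.03239e-13) m/s ≈ 4110 m/s = 4.11 km/s.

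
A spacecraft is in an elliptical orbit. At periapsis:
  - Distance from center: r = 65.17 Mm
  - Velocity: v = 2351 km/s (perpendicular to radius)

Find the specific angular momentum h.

Convert to SI: r = 65.17 Mm = 6.517e+07 m; v = 2351 km/s = 2.351e+06 m/s.
With v perpendicular to r, h = r · v.
h = 6.517e+07 · 2.351e+06 m²/s ≈ 1.532e+14 m²/s.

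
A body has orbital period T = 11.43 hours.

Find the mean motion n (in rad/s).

Convert to SI: T = 11.43 hours = 41148 s.
n = 2π / T.
n = 2π / 41148 s ≈ 0.0001527 rad/s.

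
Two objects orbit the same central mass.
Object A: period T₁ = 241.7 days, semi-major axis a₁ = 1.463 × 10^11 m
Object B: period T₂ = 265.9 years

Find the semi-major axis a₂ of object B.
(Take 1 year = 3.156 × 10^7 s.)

Convert to SI: T₁ = 241.7 days = 2.08829e+07 s; T₂ = 265.9 years = 8.3918e+09 s.
Kepler's third law: (T₁/T₂)² = (a₁/a₂)³ ⇒ a₂ = a₁ · (T₂/T₁)^(2/3).
T₂/T₁ = 8.3918e+09 / 2.08829e+07 = 401.851.
a₂ = 1.463e+11 · (401.851)^(2/3) m ≈ 7.967e+12 m = 7.967 × 10^12 m.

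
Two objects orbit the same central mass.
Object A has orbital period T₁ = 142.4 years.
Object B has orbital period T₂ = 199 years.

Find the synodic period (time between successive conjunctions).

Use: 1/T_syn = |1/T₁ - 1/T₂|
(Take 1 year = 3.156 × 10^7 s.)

Convert to SI: T₁ = 142.4 years = 4.49414e+09 s; T₂ = 199 years = 6.28044e+09 s.
T_syn = |T₁ · T₂ / (T₁ − T₂)|.
T_syn = |4.49414e+09 · 6.28044e+09 / (4.49414e+09 − 6.28044e+09)| s ≈ 1.58e+10 s = 500.7 years.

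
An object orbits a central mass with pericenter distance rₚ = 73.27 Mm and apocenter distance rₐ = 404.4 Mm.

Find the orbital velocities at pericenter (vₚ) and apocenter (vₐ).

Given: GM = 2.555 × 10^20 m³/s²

Convert to SI: rₚ = 73.27 Mm = 7.327e+07 m; rₐ = 404.4 Mm = 4.044e+08 m.
Use the vis-viva equation v² = GM(2/r − 1/a) with a = (rₚ + rₐ)/2 = (7.327e+07 + 4.044e+08)/2 = 2.38835e+08 m.
vₚ = √(GM · (2/rₚ − 1/a)) = √(2.555e+20 · (2/7.327e+07 − 1/2.38835e+08)) m/s ≈ 2.43e+06 m/s = 2430 km/s.
vₐ = √(GM · (2/rₐ − 1/a)) = √(2.555e+20 · (2/4.044e+08 − 1/2.38835e+08)) m/s ≈ 4.403e+05 m/s = 440.3 km/s.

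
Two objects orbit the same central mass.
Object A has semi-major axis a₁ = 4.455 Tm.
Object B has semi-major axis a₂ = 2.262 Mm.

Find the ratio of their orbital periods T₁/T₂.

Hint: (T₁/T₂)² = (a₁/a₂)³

Convert to SI: a₁ = 4.455 Tm = 4.455e+12 m; a₂ = 2.262 Mm = 2.262e+06 m.
From Kepler's third law, (T₁/T₂)² = (a₁/a₂)³, so T₁/T₂ = (a₁/a₂)^(3/2).
a₁/a₂ = 4.455e+12 / 2.262e+06 = 1.9695e+06.
T₁/T₂ = (1.9695e+06)^(3/2) ≈ 2.764e+09.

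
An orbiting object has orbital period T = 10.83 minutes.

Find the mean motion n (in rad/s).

Convert to SI: T = 10.83 minutes = 649.8 s.
n = 2π / T.
n = 2π / 649.8 s ≈ 0.009669 rad/s.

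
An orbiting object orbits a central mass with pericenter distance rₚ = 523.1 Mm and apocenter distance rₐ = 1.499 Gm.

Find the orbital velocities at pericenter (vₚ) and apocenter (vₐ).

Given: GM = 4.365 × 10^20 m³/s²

Convert to SI: rₚ = 523.1 Mm = 5.231e+08 m; rₐ = 1.499 Gm = 1.499e+09 m.
Use the vis-viva equation v² = GM(2/r − 1/a) with a = (rₚ + rₐ)/2 = (5.231e+08 + 1.499e+09)/2 = 1.01105e+09 m.
vₚ = √(GM · (2/rₚ − 1/a)) = √(4.365e+20 · (2/5.231e+08 − 1/1.01105e+09)) m/s ≈ 1.112e+06 m/s = 1112 km/s.
vₐ = √(GM · (2/rₐ − 1/a)) = √(4.365e+20 · (2/1.499e+09 − 1/1.01105e+09)) m/s ≈ 3.881e+05 m/s = 388.1 km/s.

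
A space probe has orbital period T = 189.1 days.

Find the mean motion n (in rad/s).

Convert to SI: T = 189.1 days = 1.63382e+07 s.
n = 2π / T.
n = 2π / 1.63382e+07 s ≈ 3.846e-07 rad/s.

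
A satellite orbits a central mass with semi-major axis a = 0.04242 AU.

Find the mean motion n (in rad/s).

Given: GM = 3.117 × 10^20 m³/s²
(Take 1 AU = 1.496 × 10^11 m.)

Convert to SI: a = 0.04242 AU = 6.34603e+09 m.
n = √(GM / a³).
n = √(3.117e+20 / (6.34603e+09)³) rad/s ≈ 3.492e-05 rad/s.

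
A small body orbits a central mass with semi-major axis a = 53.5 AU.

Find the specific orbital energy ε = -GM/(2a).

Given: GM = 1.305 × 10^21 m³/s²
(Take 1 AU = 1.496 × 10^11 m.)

Convert to SI: a = 53.5 AU = 8.0036e+12 m.
ε = −GM / (2a).
ε = −1.305e+21 / (2 · 8.0036e+12) J/kg ≈ -8.153e+07 J/kg = -81.53 MJ/kg.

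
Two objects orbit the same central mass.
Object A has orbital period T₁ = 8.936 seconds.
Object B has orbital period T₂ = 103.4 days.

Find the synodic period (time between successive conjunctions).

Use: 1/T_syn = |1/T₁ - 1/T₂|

Convert to SI: T₂ = 103.4 days = 8.93376e+06 s.
T_syn = |T₁ · T₂ / (T₁ − T₂)|.
T_syn = |8.936 · 8.93376e+06 / (8.936 − 8.93376e+06)| s ≈ 8.936 s = 8.936 seconds.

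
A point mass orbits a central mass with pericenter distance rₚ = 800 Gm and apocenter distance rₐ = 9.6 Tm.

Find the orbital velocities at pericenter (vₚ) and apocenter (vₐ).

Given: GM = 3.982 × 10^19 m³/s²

Convert to SI: rₚ = 800 Gm = 8e+11 m; rₐ = 9.6 Tm = 9.6e+12 m.
Use the vis-viva equation v² = GM(2/r − 1/a) with a = (rₚ + rₐ)/2 = (8e+11 + 9.6e+12)/2 = 5.2e+12 m.
vₚ = √(GM · (2/rₚ − 1/a)) = √(3.982e+19 · (2/8e+11 − 1/5.2e+12)) m/s ≈ 9586 m/s = 9.586 km/s.
vₐ = √(GM · (2/rₐ − 1/a)) = √(3.982e+19 · (2/9.6e+12 − 1/5.2e+12)) m/s ≈ 798.8 m/s = 798.8 m/s.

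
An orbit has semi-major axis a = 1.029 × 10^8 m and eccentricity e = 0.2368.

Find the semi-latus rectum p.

p = a (1 − e²).
p = 1.029e+08 · (1 − (0.2368)²) = 1.029e+08 · 0.943926 ≈ 9.713e+07 m = 9.713 × 10^7 m.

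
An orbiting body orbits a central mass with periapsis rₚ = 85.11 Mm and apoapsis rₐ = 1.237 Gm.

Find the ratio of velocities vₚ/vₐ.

Convert to SI: rₚ = 85.11 Mm = 8.511e+07 m; rₐ = 1.237 Gm = 1.237e+09 m.
Conservation of angular momentum gives rₚvₚ = rₐvₐ, so vₚ/vₐ = rₐ/rₚ.
vₚ/vₐ = 1.237e+09 / 8.511e+07 ≈ 14.53.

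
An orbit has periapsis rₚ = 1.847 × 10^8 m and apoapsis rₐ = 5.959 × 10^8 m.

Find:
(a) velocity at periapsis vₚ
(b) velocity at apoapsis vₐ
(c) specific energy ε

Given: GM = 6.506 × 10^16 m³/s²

(a) With a = (rₚ + rₐ)/2 = 3.903e+08 m, vₚ = √(GM (2/rₚ − 1/a)) = √(6.506e+16 · (2/1.847e+08 − 1/3.903e+08)) m/s ≈ 2.319e+04 m/s
(b) With a = (rₚ + rₐ)/2 = 3.903e+08 m, vₐ = √(GM (2/rₐ − 1/a)) = √(6.506e+16 · (2/5.959e+08 − 1/3.903e+08)) m/s ≈ 7188 m/s
(c) With a = (rₚ + rₐ)/2 = 3.903e+08 m, ε = −GM/(2a) = −6.506e+16/(2 · 3.903e+08) J/kg ≈ -8.335e+07 J/kg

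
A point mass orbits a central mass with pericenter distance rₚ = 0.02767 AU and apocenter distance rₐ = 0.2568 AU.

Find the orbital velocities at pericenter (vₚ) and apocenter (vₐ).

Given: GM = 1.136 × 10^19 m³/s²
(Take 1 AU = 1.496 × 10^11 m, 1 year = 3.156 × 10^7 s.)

Convert to SI: rₚ = 0.02767 AU = 4.13943e+09 m; rₐ = 0.2568 AU = 3.84173e+10 m.
Use the vis-viva equation v² = GM(2/r − 1/a) with a = (rₚ + rₐ)/2 = (4.13943e+09 + 3.84173e+10)/2 = 2.12784e+10 m.
vₚ = √(GM · (2/rₚ − 1/a)) = √(1.136e+19 · (2/4.13943e+09 − 1/2.12784e+10)) m/s ≈ 7.039e+04 m/s = 14.85 AU/year.
vₐ = √(GM · (2/rₐ − 1/a)) = √(1.136e+19 · (2/3.84173e+10 − 1/2.12784e+10)) m/s ≈ 7585 m/s = 1.6 AU/year.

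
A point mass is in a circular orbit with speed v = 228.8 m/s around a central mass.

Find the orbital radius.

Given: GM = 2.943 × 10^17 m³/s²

For a circular orbit, v² = GM / r, so r = GM / v².
r = 2.943e+17 / (228.8)² m ≈ 5.622e+12 m = 5.622 Tm.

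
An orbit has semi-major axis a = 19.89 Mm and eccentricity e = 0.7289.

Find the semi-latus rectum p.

Convert to SI: a = 19.89 Mm = 1.989e+07 m.
p = a (1 − e²).
p = 1.989e+07 · (1 − (0.7289)²) = 1.989e+07 · 0.468705 ≈ 9.323e+06 m = 9.323 Mm.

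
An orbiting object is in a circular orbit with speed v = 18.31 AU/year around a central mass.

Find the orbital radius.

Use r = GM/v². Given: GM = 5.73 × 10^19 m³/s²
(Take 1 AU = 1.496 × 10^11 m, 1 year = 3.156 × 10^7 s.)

Convert to SI: v = 18.31 AU/year = 86792.6 m/s.
For a circular orbit, v² = GM / r, so r = GM / v².
r = 5.73e+19 / (86792.6)² m ≈ 7.607e+09 m = 0.05085 AU.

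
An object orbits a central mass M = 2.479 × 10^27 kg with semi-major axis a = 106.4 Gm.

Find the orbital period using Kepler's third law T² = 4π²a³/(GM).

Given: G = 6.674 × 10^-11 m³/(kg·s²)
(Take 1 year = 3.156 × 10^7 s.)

Convert to SI: a = 106.4 Gm = 1.064e+11 m.
GM = G · M = 6.674e-11 · 2.479e+27 = 1.65448e+17 m³/s².
Kepler's third law: T = 2π √(a³ / GM).
Substituting a = 1.064e+11 m and GM = 1.65448e+17 m³/s²:
T = 2π √((1.064e+11)³ / 1.65448e+17) s
T ≈ 5.361e+08 s = 16.99 years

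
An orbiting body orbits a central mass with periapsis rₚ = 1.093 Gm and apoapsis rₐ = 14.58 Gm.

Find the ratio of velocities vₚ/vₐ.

Convert to SI: rₚ = 1.093 Gm = 1.093e+09 m; rₐ = 14.58 Gm = 1.458e+10 m.
Conservation of angular momentum gives rₚvₚ = rₐvₐ, so vₚ/vₐ = rₐ/rₚ.
vₚ/vₐ = 1.458e+10 / 1.093e+09 ≈ 13.34.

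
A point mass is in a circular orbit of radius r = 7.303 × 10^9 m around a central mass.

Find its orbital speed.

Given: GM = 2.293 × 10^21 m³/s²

For a circular orbit, gravity supplies the centripetal force, so v = √(GM / r).
v = √(2.293e+21 / 7.303e+09) m/s ≈ 5.603e+05 m/s = 560.3 km/s.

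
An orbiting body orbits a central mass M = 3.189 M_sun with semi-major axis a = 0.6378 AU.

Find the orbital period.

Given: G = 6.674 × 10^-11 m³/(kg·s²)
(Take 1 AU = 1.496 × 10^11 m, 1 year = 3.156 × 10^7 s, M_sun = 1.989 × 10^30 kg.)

Convert to SI: a = 0.6378 AU = 9.54149e+10 m; M = 3.189 M_sun = 6.34292e+30 kg.
GM = G · M = 6.674e-11 · 6.34292e+30 = 4.23327e+20 m³/s².
Kepler's third law: T = 2π √(a³ / GM).
Substituting a = 9.54149e+10 m and GM = 4.23327e+20 m³/s²:
T = 2π √((9.54149e+10)³ / 4.23327e+20) s
T ≈ 9e+06 s = 0.2852 years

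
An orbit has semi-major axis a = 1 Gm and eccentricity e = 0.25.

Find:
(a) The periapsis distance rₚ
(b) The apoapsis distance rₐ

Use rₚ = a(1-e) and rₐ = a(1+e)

Convert to SI: a = 1 Gm = 1e+09 m.
(a) rₚ = a(1 − e) = 1e+09 · (1 − 0.25) = 1e+09 · 0.75 ≈ 7.5e+08 m = 750 Mm.
(b) rₐ = a(1 + e) = 1e+09 · (1 + 0.25) = 1e+09 · 1.25 ≈ 1.25e+09 m = 1.25 Gm.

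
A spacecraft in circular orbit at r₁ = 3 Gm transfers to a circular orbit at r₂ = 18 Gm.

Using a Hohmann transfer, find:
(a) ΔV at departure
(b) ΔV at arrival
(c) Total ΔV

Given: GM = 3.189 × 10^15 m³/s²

Convert to SI: r₁ = 3 Gm = 3e+09 m; r₂ = 18 Gm = 1.8e+10 m.
Transfer semi-major axis: a_t = (r₁ + r₂)/2 = (3e+09 + 1.8e+10)/2 = 1.05e+10 m.
Circular speeds: v₁ = √(GM/r₁) = 1031.02 m/s, v₂ = √(GM/r₂) = 420.912 m/s.
Transfer speeds (vis-viva v² = GM(2/r − 1/a_t)): v₁ᵗ = 1349.92 m/s, v₂ᵗ = 224.987 m/s.
(a) ΔV₁ = |v₁ᵗ − v₁| ≈ 318.9 m/s = 318.9 m/s.
(b) ΔV₂ = |v₂ − v₂ᵗ| ≈ 195.9 m/s = 195.9 m/s.
(c) ΔV_total = ΔV₁ + ΔV₂ ≈ 514.8 m/s = 514.8 m/s.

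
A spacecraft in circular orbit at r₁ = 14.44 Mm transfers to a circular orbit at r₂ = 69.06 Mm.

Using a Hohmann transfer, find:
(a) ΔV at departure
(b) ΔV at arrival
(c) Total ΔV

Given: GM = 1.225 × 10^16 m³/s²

Convert to SI: r₁ = 14.44 Mm = 1.444e+07 m; r₂ = 69.06 Mm = 6.906e+07 m.
Transfer semi-major axis: a_t = (r₁ + r₂)/2 = (1.444e+07 + 6.906e+07)/2 = 4.175e+07 m.
Circular speeds: v₁ = √(GM/r₁) = 29126.2 m/s, v₂ = √(GM/r₂) = 13318.5 m/s.
Transfer speeds (vis-viva v² = GM(2/r − 1/a_t)): v₁ᵗ = 37460.1 m/s, v₂ᵗ = 7832.68 m/s.
(a) ΔV₁ = |v₁ᵗ − v₁| ≈ 8334 m/s = 8.334 km/s.
(b) ΔV₂ = |v₂ − v₂ᵗ| ≈ 5486 m/s = 5.486 km/s.
(c) ΔV_total = ΔV₁ + ΔV₂ ≈ 1.382e+04 m/s = 13.82 km/s.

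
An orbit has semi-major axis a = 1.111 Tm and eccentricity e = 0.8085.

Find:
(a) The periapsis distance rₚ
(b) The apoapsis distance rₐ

Convert to SI: a = 1.111 Tm = 1.111e+12 m.
(a) rₚ = a(1 − e) = 1.111e+12 · (1 − 0.8085) = 1.111e+12 · 0.1915 ≈ 2.128e+11 m = 212.8 Gm.
(b) rₐ = a(1 + e) = 1.111e+12 · (1 + 0.8085) = 1.111e+12 · 1.8085 ≈ 2.009e+12 m = 2.009 Tm.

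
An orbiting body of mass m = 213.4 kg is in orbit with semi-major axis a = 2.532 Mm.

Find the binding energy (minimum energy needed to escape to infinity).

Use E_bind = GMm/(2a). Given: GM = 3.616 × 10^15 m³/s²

Convert to SI: a = 2.532 Mm = 2.532e+06 m.
Total orbital energy is E = −GMm/(2a); binding energy is E_bind = −E = GMm/(2a).
E_bind = 3.616e+15 · 213.4 / (2 · 2.532e+06) J ≈ 1.524e+11 J = 152.4 GJ.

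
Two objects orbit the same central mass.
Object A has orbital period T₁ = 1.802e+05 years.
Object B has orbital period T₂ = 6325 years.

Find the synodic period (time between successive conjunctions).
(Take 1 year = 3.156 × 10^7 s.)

Convert to SI: T₁ = 1.802e+05 years = 5.68711e+12 s; T₂ = 6325 years = 1.99617e+11 s.
T_syn = |T₁ · T₂ / (T₁ − T₂)|.
T_syn = |5.68711e+12 · 1.99617e+11 / (5.68711e+12 − 1.99617e+11)| s ≈ 2.069e+11 s = 6555 years.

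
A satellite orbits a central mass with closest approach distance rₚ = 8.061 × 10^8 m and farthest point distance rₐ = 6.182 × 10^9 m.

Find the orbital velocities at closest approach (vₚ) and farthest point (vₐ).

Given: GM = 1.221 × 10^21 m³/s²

Use the vis-viva equation v² = GM(2/r − 1/a) with a = (rₚ + rₐ)/2 = (8.061e+08 + 6.182e+09)/2 = 3.49405e+09 m.
vₚ = √(GM · (2/rₚ − 1/a)) = √(1.221e+21 · (2/8.061e+08 − 1/3.49405e+09)) m/s ≈ 1.637e+06 m/s = 1637 km/s.
vₐ = √(GM · (2/rₐ − 1/a)) = √(1.221e+21 · (2/6.182e+09 − 1/3.49405e+09)) m/s ≈ 2.135e+05 m/s = 213.5 km/s.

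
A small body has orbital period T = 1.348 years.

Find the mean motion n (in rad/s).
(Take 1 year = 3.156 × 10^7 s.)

Convert to SI: T = 1.348 years = 4.25429e+07 s.
n = 2π / T.
n = 2π / 4.25429e+07 s ≈ 1.477e-07 rad/s.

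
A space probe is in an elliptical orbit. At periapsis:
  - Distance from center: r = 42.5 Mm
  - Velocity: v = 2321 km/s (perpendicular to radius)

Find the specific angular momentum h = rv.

Convert to SI: r = 42.5 Mm = 4.25e+07 m; v = 2321 km/s = 2.321e+06 m/s.
With v perpendicular to r, h = r · v.
h = 4.25e+07 · 2.321e+06 m²/s ≈ 9.864e+13 m²/s.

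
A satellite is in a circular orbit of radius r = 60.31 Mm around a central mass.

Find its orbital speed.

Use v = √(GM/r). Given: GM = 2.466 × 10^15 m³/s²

Convert to SI: r = 60.31 Mm = 6.031e+07 m.
For a circular orbit, gravity supplies the centripetal force, so v = √(GM / r).
v = √(2.466e+15 / 6.031e+07) m/s ≈ 6394 m/s = 6.394 km/s.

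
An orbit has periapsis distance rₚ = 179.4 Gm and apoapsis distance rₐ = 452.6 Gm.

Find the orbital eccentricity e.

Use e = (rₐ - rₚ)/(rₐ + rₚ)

Convert to SI: rₚ = 179.4 Gm = 1.794e+11 m; rₐ = 452.6 Gm = 4.526e+11 m.
e = (rₐ − rₚ) / (rₐ + rₚ).
e = (4.526e+11 − 1.794e+11) / (4.526e+11 + 1.794e+11) = 2.732e+11 / 6.32e+11 ≈ 0.4323.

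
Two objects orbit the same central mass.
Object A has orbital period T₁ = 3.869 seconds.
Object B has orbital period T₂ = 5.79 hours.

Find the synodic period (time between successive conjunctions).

Convert to SI: T₂ = 5.79 hours = 20844 s.
T_syn = |T₁ · T₂ / (T₁ − T₂)|.
T_syn = |3.869 · 20844 / (3.869 − 20844)| s ≈ 3.87 s = 3.87 seconds.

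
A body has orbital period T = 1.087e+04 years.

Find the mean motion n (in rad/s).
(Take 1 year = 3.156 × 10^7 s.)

Convert to SI: T = 1.087e+04 years = 3.43057e+11 s.
n = 2π / T.
n = 2π / 3.43057e+11 s ≈ 1.832e-11 rad/s.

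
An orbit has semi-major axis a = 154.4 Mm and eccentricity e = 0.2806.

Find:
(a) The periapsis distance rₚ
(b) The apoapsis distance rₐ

Convert to SI: a = 154.4 Mm = 1.544e+08 m.
(a) rₚ = a(1 − e) = 1.544e+08 · (1 − 0.2806) = 1.544e+08 · 0.7194 ≈ 1.111e+08 m = 111.1 Mm.
(b) rₐ = a(1 + e) = 1.544e+08 · (1 + 0.2806) = 1.544e+08 · 1.2806 ≈ 1.977e+08 m = 197.7 Mm.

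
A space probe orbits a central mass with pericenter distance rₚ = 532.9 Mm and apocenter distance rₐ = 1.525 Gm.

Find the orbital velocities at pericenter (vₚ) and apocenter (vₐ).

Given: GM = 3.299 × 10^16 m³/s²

Convert to SI: rₚ = 532.9 Mm = 5.329e+08 m; rₐ = 1.525 Gm = 1.525e+09 m.
Use the vis-viva equation v² = GM(2/r − 1/a) with a = (rₚ + rₐ)/2 = (5.329e+08 + 1.525e+09)/2 = 1.02895e+09 m.
vₚ = √(GM · (2/rₚ − 1/a)) = √(3.299e+16 · (2/5.329e+08 − 1/1.02895e+09)) m/s ≈ 9579 m/s = 9.579 km/s.
vₐ = √(GM · (2/rₐ − 1/a)) = √(3.299e+16 · (2/1.525e+09 − 1/1.02895e+09)) m/s ≈ 3347 m/s = 3.347 km/s.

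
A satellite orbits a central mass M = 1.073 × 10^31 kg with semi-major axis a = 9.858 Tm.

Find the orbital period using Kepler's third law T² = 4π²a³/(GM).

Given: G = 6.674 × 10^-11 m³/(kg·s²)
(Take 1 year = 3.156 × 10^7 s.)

Convert to SI: a = 9.858 Tm = 9.858e+12 m.
GM = G · M = 6.674e-11 · 1.073e+31 = 7.1612e+20 m³/s².
Kepler's third law: T = 2π √(a³ / GM).
Substituting a = 9.858e+12 m and GM = 7.1612e+20 m³/s²:
T = 2π √((9.858e+12)³ / 7.1612e+20) s
T ≈ 7.267e+09 s = 230.3 years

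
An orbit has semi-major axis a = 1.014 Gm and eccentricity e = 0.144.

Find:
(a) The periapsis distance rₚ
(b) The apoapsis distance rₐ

Convert to SI: a = 1.014 Gm = 1.014e+09 m.
(a) rₚ = a(1 − e) = 1.014e+09 · (1 − 0.144) = 1.014e+09 · 0.856 ≈ 8.68e+08 m = 868 Mm.
(b) rₐ = a(1 + e) = 1.014e+09 · (1 + 0.144) = 1.014e+09 · 1.144 ≈ 1.16e+09 m = 1.16 Gm.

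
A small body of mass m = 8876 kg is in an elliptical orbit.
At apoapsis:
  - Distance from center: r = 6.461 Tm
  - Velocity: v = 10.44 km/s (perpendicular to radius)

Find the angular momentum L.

Convert to SI: r = 6.461 Tm = 6.461e+12 m; v = 10.44 km/s = 10440 m/s.
Since v is perpendicular to r, L = m · v · r.
L = 8876 · 10440 · 6.461e+12 kg·m²/s ≈ 5.987e+20 kg·m²/s.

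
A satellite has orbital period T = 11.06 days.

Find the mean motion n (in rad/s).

Convert to SI: T = 11.06 days = 955584 s.
n = 2π / T.
n = 2π / 955584 s ≈ 6.575e-06 rad/s.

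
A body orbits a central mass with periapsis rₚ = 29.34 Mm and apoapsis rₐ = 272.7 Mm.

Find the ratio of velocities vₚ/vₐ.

Convert to SI: rₚ = 29.34 Mm = 2.934e+07 m; rₐ = 272.7 Mm = 2.727e+08 m.
Conservation of angular momentum gives rₚvₚ = rₐvₐ, so vₚ/vₐ = rₐ/rₚ.
vₚ/vₐ = 2.727e+08 / 2.934e+07 ≈ 9.294.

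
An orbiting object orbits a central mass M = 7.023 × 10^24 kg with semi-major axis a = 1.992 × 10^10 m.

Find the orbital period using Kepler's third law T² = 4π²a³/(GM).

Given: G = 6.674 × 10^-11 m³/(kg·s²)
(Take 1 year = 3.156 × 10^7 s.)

GM = G · M = 6.674e-11 · 7.023e+24 = 4.68715e+14 m³/s².
Kepler's third law: T = 2π √(a³ / GM).
Substituting a = 1.992e+10 m and GM = 4.68715e+14 m³/s²:
T = 2π √((1.992e+10)³ / 4.68715e+14) s
T ≈ 8.159e+08 s = 25.85 years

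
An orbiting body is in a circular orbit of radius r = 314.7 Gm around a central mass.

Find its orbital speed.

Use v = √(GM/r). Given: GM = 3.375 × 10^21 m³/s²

Convert to SI: r = 314.7 Gm = 3.147e+11 m.
For a circular orbit, gravity supplies the centripetal force, so v = √(GM / r).
v = √(3.375e+21 / 3.147e+11) m/s ≈ 1.036e+05 m/s = 103.6 km/s.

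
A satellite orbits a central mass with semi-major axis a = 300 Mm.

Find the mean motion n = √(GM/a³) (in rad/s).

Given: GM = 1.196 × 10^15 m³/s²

Convert to SI: a = 300 Mm = 3e+08 m.
n = √(GM / a³).
n = √(1.196e+15 / (3e+08)³) rad/s ≈ 6.656e-06 rad/s.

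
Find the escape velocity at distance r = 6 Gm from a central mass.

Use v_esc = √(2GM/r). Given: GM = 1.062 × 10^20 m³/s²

Convert to SI: r = 6 Gm = 6e+09 m.
Escape velocity comes from setting total energy to zero: ½v² − GM/r = 0 ⇒ v_esc = √(2GM / r).
v_esc = √(2 · 1.062e+20 / 6e+09) m/s ≈ 1.881e+05 m/s = 188.1 km/s.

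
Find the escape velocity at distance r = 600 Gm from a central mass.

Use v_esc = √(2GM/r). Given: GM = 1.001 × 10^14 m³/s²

Convert to SI: r = 600 Gm = 6e+11 m.
Escape velocity comes from setting total energy to zero: ½v² − GM/r = 0 ⇒ v_esc = √(2GM / r).
v_esc = √(2 · 1.001e+14 / 6e+11) m/s ≈ 18.27 m/s = 18.27 m/s.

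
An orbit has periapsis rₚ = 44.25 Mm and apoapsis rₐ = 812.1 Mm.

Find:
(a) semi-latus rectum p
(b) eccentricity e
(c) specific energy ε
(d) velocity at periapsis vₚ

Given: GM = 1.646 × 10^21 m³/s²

Convert to SI: rₚ = 44.25 Mm = 4.425e+07 m; rₐ = 812.1 Mm = 8.121e+08 m.
(a) From a = (rₚ + rₐ)/2 = 4.28175e+08 m and e = (rₐ − rₚ)/(rₐ + rₚ) = 0.896654, p = a(1 − e²) = 4.28175e+08 · (1 − (0.896654)²) ≈ 8.393e+07 m
(b) e = (rₐ − rₚ)/(rₐ + rₚ) = (8.121e+08 − 4.425e+07)/(8.121e+08 + 4.425e+07) ≈ 0.8967
(c) With a = (rₚ + rₐ)/2 = 4.28175e+08 m, ε = −GM/(2a) = −1.646e+21/(2 · 4.28175e+08) J/kg ≈ -1.922e+12 J/kg
(d) With a = (rₚ + rₐ)/2 = 4.28175e+08 m, vₚ = √(GM (2/rₚ − 1/a)) = √(1.646e+21 · (2/4.425e+07 − 1/4.28175e+08)) m/s ≈ 8.399e+06 m/s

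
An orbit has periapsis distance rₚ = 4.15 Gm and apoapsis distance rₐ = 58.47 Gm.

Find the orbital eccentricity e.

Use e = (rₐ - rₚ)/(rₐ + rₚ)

Convert to SI: rₚ = 4.15 Gm = 4.15e+09 m; rₐ = 58.47 Gm = 5.847e+10 m.
e = (rₐ − rₚ) / (rₐ + rₚ).
e = (5.847e+10 − 4.15e+09) / (5.847e+10 + 4.15e+09) = 5.432e+10 / 6.262e+10 ≈ 0.8675.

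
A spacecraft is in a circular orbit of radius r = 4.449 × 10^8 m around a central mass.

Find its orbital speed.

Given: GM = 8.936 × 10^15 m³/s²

For a circular orbit, gravity supplies the centripetal force, so v = √(GM / r).
v = √(8.936e+15 / 4.449e+08) m/s ≈ 4482 m/s = 4.482 km/s.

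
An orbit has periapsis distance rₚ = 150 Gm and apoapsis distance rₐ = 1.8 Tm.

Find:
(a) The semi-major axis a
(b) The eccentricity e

Convert to SI: rₚ = 150 Gm = 1.5e+11 m; rₐ = 1.8 Tm = 1.8e+12 m.
(a) a = (rₚ + rₐ) / 2 = (1.5e+11 + 1.8e+12) / 2 ≈ 9.75e+11 m = 975 Gm.
(b) e = (rₐ − rₚ) / (rₐ + rₚ) = (1.8e+12 − 1.5e+11) / (1.8e+12 + 1.5e+11) ≈ 0.8462.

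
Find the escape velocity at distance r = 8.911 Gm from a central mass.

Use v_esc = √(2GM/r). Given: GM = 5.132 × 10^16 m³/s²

Convert to SI: r = 8.911 Gm = 8.911e+09 m.
Escape velocity comes from setting total energy to zero: ½v² − GM/r = 0 ⇒ v_esc = √(2GM / r).
v_esc = √(2 · 5.132e+16 / 8.911e+09) m/s ≈ 3394 m/s = 3.394 km/s.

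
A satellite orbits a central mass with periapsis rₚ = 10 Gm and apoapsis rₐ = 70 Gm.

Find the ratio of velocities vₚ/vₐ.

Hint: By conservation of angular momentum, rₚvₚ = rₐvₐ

Convert to SI: rₚ = 10 Gm = 1e+10 m; rₐ = 70 Gm = 7e+10 m.
Conservation of angular momentum gives rₚvₚ = rₐvₐ, so vₚ/vₐ = rₐ/rₚ.
vₚ/vₐ = 7e+10 / 1e+10 ≈ 7.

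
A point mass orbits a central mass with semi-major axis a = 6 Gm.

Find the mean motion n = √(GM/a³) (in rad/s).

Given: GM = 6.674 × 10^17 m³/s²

Convert to SI: a = 6 Gm = 6e+09 m.
n = √(GM / a³).
n = √(6.674e+17 / (6e+09)³) rad/s ≈ 1.758e-06 rad/s.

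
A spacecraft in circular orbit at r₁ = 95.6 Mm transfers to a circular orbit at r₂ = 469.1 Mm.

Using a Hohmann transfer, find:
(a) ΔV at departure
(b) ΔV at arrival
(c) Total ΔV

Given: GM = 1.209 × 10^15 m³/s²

Convert to SI: r₁ = 95.6 Mm = 9.56e+07 m; r₂ = 469.1 Mm = 4.691e+08 m.
Transfer semi-major axis: a_t = (r₁ + r₂)/2 = (9.56e+07 + 4.691e+08)/2 = 2.8235e+08 m.
Circular speeds: v₁ = √(GM/r₁) = 3556.18 m/s, v₂ = √(GM/r₂) = 1605.39 m/s.
Transfer speeds (vis-viva v² = GM(2/r − 1/a_t)): v₁ᵗ = 4583.77 m/s, v₂ᵗ = 934.148 m/s.
(a) ΔV₁ = |v₁ᵗ − v₁| ≈ 1028 m/s = 1.028 km/s.
(b) ΔV₂ = |v₂ − v₂ᵗ| ≈ 671.2 m/s = 671.2 m/s.
(c) ΔV_total = ΔV₁ + ΔV₂ ≈ 1699 m/s = 1.699 km/s.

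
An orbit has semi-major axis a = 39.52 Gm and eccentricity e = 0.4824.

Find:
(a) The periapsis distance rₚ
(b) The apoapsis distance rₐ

Convert to SI: a = 39.52 Gm = 3.952e+10 m.
(a) rₚ = a(1 − e) = 3.952e+10 · (1 − 0.4824) = 3.952e+10 · 0.5176 ≈ 2.046e+10 m = 20.46 Gm.
(b) rₐ = a(1 + e) = 3.952e+10 · (1 + 0.4824) = 3.952e+10 · 1.4824 ≈ 5.858e+10 m = 58.58 Gm.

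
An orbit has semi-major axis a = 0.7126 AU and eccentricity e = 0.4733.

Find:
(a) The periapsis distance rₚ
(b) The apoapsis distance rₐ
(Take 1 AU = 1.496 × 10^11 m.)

Convert to SI: a = 0.7126 AU = 1.06605e+11 m.
(a) rₚ = a(1 − e) = 1.06605e+11 · (1 − 0.4733) = 1.06605e+11 · 0.5267 ≈ 5.615e+10 m = 0.3753 AU.
(b) rₐ = a(1 + e) = 1.06605e+11 · (1 + 0.4733) = 1.06605e+11 · 1.4733 ≈ 1.571e+11 m = 1.05 AU.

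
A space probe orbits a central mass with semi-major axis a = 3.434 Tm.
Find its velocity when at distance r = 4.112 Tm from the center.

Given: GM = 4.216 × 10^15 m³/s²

Convert to SI: a = 3.434 Tm = 3.434e+12 m; r = 4.112 Tm = 4.112e+12 m.
Vis-viva: v = √(GM · (2/r − 1/a)).
2/r − 1/a = 2/4.112e+12 − 1/3.434e+12 = 1.95176e-13 m⁻¹.
v = √(4.216e+15 · 1.95176e-13) m/s ≈ 28.69 m/s = 28.69 m/s.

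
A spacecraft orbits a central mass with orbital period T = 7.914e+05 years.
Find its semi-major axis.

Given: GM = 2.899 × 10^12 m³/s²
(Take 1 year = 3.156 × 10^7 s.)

Convert to SI: T = 7.914e+05 years = 2.49766e+13 s.
Invert Kepler's third law: a = (GM · T² / (4π²))^(1/3).
Substituting T = 2.49766e+13 s and GM = 2.899e+12 m³/s²:
a = (2.899e+12 · (2.49766e+13)² / (4π²))^(1/3) m
a ≈ 3.578e+12 m = 3.578 Tm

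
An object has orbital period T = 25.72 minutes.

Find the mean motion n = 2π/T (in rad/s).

Convert to SI: T = 25.72 minutes = 1543.2 s.
n = 2π / T.
n = 2π / 1543.2 s ≈ 0.004072 rad/s.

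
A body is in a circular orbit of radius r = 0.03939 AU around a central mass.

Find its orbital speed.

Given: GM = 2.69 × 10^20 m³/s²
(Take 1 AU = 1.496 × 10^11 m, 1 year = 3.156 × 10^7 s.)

Convert to SI: r = 0.03939 AU = 5.89274e+09 m.
For a circular orbit, gravity supplies the centripetal force, so v = √(GM / r).
v = √(2.69e+20 / 5.89274e+09) m/s ≈ 2.137e+05 m/s = 45.07 AU/year.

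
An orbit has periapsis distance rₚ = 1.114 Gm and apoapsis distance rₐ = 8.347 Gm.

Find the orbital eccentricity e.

Convert to SI: rₚ = 1.114 Gm = 1.114e+09 m; rₐ = 8.347 Gm = 8.347e+09 m.
e = (rₐ − rₚ) / (rₐ + rₚ).
e = (8.347e+09 − 1.114e+09) / (8.347e+09 + 1.114e+09) = 7.233e+09 / 9.461e+09 ≈ 0.7645.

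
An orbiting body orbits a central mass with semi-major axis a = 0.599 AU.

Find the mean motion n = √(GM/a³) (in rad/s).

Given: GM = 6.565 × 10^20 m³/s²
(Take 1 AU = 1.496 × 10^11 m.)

Convert to SI: a = 0.599 AU = 8.96104e+10 m.
n = √(GM / a³).
n = √(6.565e+20 / (8.96104e+10)³) rad/s ≈ 9.552e-07 rad/s.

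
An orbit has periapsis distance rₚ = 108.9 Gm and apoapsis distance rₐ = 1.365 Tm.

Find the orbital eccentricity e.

Convert to SI: rₚ = 108.9 Gm = 1.089e+11 m; rₐ = 1.365 Tm = 1.365e+12 m.
e = (rₐ − rₚ) / (rₐ + rₚ).
e = (1.365e+12 − 1.089e+11) / (1.365e+12 + 1.089e+11) = 1.2561e+12 / 1.4739e+12 ≈ 0.8522.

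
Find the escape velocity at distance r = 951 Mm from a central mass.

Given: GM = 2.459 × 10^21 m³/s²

Convert to SI: r = 951 Mm = 9.51e+08 m.
Escape velocity comes from setting total energy to zero: ½v² − GM/r = 0 ⇒ v_esc = √(2GM / r).
v_esc = √(2 · 2.459e+21 / 9.51e+08) m/s ≈ 2.274e+06 m/s = 2274 km/s.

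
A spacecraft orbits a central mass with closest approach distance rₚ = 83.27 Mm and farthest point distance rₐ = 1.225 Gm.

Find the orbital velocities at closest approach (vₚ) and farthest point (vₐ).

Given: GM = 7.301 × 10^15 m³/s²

Convert to SI: rₚ = 83.27 Mm = 8.327e+07 m; rₐ = 1.225 Gm = 1.225e+09 m.
Use the vis-viva equation v² = GM(2/r − 1/a) with a = (rₚ + rₐ)/2 = (8.327e+07 + 1.225e+09)/2 = 6.54135e+08 m.
vₚ = √(GM · (2/rₚ − 1/a)) = √(7.301e+15 · (2/8.327e+07 − 1/6.54135e+08)) m/s ≈ 1.281e+04 m/s = 12.81 km/s.
vₐ = √(GM · (2/rₐ − 1/a)) = √(7.301e+15 · (2/1.225e+09 − 1/6.54135e+08)) m/s ≈ 871 m/s = 871 m/s.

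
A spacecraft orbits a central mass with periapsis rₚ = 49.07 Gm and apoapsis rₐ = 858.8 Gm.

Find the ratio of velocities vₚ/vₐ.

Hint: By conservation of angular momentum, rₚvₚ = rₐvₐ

Convert to SI: rₚ = 49.07 Gm = 4.907e+10 m; rₐ = 858.8 Gm = 8.588e+11 m.
Conservation of angular momentum gives rₚvₚ = rₐvₐ, so vₚ/vₐ = rₐ/rₚ.
vₚ/vₐ = 8.588e+11 / 4.907e+10 ≈ 17.5.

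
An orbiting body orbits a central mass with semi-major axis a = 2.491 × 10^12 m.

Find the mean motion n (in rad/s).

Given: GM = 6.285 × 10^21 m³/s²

n = √(GM / a³).
n = √(6.285e+21 / (2.491e+12)³) rad/s ≈ 2.016e-08 rad/s.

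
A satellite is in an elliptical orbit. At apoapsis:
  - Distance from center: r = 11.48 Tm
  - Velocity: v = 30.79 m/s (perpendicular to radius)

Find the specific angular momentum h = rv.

Convert to SI: r = 11.48 Tm = 1.148e+13 m.
With v perpendicular to r, h = r · v.
h = 1.148e+13 · 30.79 m²/s ≈ 3.535e+14 m²/s.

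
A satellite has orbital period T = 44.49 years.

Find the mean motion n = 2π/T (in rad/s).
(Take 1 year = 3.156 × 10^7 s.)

Convert to SI: T = 44.49 years = 1.4041e+09 s.
n = 2π / T.
n = 2π / 1.4041e+09 s ≈ 4.475e-09 rad/s.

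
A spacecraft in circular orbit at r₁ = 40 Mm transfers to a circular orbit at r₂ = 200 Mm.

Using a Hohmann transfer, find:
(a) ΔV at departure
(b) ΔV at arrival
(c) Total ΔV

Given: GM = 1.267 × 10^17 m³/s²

Convert to SI: r₁ = 40 Mm = 4e+07 m; r₂ = 200 Mm = 2e+08 m.
Transfer semi-major axis: a_t = (r₁ + r₂)/2 = (4e+07 + 2e+08)/2 = 1.2e+08 m.
Circular speeds: v₁ = √(GM/r₁) = 56280.5 m/s, v₂ = √(GM/r₂) = 25169.4 m/s.
Transfer speeds (vis-viva v² = GM(2/r − 1/a_t)): v₁ᵗ = 72657.9 m/s, v₂ᵗ = 14531.6 m/s.
(a) ΔV₁ = |v₁ᵗ − v₁| ≈ 1.638e+04 m/s = 16.38 km/s.
(b) ΔV₂ = |v₂ − v₂ᵗ| ≈ 1.064e+04 m/s = 10.64 km/s.
(c) ΔV_total = ΔV₁ + ΔV₂ ≈ 2.702e+04 m/s = 27.02 km/s.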